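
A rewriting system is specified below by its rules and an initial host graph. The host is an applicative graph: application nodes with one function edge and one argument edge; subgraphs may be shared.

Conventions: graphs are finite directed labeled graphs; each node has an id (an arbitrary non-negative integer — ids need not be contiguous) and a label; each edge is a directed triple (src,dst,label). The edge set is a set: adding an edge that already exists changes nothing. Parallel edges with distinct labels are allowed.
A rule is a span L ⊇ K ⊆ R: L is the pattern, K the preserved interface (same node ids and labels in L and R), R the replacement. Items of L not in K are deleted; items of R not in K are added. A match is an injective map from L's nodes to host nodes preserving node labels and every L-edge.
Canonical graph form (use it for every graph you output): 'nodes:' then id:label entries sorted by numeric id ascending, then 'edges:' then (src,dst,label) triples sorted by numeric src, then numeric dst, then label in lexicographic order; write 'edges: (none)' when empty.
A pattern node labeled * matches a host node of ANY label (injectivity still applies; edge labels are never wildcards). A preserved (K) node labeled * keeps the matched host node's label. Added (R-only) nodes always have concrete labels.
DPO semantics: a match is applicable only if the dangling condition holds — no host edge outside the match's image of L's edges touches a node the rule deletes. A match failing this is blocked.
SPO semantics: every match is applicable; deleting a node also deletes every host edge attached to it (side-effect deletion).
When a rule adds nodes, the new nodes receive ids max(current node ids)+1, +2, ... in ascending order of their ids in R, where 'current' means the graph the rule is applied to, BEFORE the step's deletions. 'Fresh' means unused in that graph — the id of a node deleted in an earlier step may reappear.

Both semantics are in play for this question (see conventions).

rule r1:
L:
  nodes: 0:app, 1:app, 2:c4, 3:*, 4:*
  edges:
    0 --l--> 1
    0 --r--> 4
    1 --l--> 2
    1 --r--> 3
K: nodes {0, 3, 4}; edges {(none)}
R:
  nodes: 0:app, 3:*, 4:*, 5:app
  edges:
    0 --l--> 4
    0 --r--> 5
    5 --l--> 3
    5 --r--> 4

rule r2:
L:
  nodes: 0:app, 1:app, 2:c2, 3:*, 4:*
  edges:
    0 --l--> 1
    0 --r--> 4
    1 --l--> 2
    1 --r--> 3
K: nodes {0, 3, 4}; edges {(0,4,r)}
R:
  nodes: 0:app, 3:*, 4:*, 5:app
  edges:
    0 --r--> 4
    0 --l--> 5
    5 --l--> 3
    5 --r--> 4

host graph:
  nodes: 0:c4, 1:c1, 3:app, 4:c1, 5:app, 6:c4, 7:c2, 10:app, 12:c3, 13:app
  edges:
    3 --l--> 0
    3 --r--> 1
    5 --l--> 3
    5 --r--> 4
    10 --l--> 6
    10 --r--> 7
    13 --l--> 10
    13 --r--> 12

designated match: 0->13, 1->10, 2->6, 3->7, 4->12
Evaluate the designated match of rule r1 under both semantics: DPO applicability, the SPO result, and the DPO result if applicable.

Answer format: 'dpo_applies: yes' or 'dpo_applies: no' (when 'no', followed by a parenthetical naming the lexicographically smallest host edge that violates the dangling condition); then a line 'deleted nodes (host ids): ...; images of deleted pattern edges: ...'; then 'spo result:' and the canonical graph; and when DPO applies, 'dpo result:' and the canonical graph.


dpo_applies: yes
deleted nodes (host ids): 6, 10; images of deleted pattern edges: (10,6,l); (10,7,r); (13,10,l); (13,12,r)
spo result:
nodes: 0:c4, 1:c1, 3:app, 4:c1, 5:app, 7:c2, 12:c3, 13:app, 14:app
edges: (3,0,l); (3,1,r); (5,3,l); (5,4,r); (13,12,l); (13,14,r); (14,7,l); (14,12,r)
dpo result:
nodes: 0:c4, 1:c1, 3:app, 4:c1, 5:app, 7:c2, 12:c3, 13:app, 14:app
edges: (3,0,l); (3,1,r); (5,3,l); (5,4,r); (13,12,l); (13,14,r); (14,7,l); (14,12,r)


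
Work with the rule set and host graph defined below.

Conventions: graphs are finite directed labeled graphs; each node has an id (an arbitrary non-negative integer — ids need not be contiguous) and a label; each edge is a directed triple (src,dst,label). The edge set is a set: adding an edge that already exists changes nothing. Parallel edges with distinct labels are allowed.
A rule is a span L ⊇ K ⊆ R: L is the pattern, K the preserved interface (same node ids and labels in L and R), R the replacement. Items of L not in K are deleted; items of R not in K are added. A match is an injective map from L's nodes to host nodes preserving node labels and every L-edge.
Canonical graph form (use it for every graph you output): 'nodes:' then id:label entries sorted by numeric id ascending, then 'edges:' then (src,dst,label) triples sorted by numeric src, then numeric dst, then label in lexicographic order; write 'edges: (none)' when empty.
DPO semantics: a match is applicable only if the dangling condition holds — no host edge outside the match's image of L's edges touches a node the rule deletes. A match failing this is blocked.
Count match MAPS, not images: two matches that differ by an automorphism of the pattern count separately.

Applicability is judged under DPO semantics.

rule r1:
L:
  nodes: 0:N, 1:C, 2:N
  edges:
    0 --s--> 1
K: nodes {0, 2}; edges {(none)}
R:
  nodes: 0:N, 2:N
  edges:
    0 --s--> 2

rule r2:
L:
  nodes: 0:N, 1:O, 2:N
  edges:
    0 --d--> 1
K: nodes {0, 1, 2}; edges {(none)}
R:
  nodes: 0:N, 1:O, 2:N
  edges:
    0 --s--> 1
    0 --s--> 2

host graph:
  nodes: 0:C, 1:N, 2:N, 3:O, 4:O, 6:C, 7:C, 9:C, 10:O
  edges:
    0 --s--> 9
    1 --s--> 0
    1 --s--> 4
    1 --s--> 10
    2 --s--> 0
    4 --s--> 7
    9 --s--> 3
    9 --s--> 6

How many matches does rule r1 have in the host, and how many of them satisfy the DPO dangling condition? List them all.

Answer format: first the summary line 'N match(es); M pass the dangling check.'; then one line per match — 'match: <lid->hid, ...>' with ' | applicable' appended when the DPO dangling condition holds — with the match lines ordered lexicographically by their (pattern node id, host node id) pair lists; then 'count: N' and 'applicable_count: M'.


2 match(es); 0 pass the dangling check.
match: 0->1, 1->0, 2->2
match: 0->2, 1->0, 2->1
count: 2
applicable_count: 0


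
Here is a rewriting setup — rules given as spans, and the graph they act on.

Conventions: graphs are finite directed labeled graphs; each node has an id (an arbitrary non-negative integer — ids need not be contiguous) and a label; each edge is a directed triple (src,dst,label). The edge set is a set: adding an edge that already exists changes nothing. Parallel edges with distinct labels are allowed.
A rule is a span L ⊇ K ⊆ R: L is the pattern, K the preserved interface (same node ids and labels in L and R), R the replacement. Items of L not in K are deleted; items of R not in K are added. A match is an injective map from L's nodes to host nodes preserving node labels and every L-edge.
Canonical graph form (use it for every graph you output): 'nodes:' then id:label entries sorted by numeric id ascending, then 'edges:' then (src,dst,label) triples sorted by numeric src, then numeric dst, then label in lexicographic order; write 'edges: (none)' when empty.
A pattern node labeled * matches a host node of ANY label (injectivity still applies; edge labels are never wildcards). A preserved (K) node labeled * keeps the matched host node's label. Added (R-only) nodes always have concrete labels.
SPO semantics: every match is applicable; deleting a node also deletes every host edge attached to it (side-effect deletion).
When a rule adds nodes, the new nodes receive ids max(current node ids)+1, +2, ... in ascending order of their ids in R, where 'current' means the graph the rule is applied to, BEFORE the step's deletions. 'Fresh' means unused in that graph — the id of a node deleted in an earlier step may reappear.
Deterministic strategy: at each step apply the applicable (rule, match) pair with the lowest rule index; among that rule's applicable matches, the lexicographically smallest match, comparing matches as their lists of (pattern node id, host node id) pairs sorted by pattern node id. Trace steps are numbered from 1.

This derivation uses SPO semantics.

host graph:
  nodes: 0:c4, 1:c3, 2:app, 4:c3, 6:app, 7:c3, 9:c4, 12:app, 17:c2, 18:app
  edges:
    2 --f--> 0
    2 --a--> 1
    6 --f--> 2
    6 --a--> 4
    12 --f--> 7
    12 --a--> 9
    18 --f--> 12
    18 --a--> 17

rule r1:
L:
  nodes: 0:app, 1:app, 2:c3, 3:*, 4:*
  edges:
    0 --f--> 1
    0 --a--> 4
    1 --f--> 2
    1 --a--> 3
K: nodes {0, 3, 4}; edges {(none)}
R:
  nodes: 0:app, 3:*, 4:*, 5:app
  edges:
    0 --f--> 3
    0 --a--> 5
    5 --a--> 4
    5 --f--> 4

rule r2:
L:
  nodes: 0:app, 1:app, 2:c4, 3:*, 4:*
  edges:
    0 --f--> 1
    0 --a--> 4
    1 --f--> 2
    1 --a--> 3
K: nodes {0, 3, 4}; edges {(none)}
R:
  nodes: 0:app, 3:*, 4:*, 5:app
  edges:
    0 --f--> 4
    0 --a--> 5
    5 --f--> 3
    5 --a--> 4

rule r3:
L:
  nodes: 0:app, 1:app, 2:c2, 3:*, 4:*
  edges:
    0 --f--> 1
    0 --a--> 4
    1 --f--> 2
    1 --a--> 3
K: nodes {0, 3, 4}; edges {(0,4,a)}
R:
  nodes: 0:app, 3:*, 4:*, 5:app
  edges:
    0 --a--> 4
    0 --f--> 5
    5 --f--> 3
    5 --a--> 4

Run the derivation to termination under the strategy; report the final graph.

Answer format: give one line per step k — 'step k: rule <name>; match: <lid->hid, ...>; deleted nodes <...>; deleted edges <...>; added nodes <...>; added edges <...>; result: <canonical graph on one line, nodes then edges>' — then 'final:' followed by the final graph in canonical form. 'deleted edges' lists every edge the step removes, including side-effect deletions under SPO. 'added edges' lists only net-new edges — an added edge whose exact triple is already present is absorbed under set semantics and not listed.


step 1: rule r1; match: 0->18, 1->12, 2->7, 3->9, 4->17; deleted nodes 7, 12; deleted edges (12,7,f); (12,9,a); (18,12,f); (18,17,a); added nodes 19; added edges (18,9,f); (18,19,a); (19,17,a); (19,17,f); result: nodes: 0:c4, 1:c3, 2:app, 4:c3, 6:app, 9:c4, 17:c2, 18:app, 19:app edges: (2,0,f); (2,1,a); (6,2,f); (6,4,a); (18,9,f); (18,19,a); (19,17,a); (19,17,f)
step 2: rule r2; match: 0->6, 1->2, 2->0, 3->1, 4->4; deleted nodes 0, 2; deleted edges (2,0,f); (2,1,a); (6,2,f); (6,4,a); added nodes 20; added edges (6,4,f); (6,20,a); (20,1,f); (20,4,a); result: nodes: 1:c3, 4:c3, 6:app, 9:c4, 17:c2, 18:app, 19:app, 20:app edges: (6,4,f); (6,20,a); (18,9,f); (18,19,a); (19,17,a); (19,17,f); (20,1,f); (20,4,a)
final:
nodes: 1:c3, 4:c3, 6:app, 9:c4, 17:c2, 18:app, 19:app, 20:app
edges: (6,4,f); (6,20,a); (18,9,f); (18,19,a); (19,17,a); (19,17,f); (20,1,f); (20,4,a)


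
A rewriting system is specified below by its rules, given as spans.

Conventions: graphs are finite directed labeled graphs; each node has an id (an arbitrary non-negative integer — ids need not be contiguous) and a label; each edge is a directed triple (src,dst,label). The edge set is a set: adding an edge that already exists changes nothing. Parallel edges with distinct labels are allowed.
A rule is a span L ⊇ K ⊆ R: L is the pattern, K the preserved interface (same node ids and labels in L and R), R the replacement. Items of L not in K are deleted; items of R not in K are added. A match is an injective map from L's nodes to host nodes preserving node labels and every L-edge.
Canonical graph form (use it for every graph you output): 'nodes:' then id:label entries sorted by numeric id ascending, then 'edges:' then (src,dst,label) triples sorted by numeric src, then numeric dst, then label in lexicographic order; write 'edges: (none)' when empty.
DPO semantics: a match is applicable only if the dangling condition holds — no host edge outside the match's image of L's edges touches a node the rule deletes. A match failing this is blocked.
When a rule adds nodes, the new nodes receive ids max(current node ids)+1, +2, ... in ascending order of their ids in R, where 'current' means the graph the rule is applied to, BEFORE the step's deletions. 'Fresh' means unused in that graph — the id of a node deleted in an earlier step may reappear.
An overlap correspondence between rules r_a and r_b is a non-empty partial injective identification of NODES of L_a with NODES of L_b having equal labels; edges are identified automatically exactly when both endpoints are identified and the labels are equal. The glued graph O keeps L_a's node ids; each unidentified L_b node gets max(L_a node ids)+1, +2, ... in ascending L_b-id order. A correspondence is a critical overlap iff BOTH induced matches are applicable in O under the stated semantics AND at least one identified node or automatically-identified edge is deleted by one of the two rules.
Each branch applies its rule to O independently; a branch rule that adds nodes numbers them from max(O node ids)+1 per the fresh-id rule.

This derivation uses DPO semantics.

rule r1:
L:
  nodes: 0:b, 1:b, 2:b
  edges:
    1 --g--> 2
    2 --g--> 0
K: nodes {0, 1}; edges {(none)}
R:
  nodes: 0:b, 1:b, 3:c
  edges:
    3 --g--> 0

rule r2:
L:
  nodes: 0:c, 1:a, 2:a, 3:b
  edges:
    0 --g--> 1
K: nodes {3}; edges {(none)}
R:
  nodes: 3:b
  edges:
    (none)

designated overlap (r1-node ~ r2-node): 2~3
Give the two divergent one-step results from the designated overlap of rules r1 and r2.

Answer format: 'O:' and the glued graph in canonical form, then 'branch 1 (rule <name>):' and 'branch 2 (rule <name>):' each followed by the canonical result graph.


O:
nodes: 0:b, 1:b, 2:b, 3:c, 4:a, 5:a
edges: (1,2,g); (2,0,g); (3,4,g)
branch 1 (rule r1):
nodes: 0:b, 1:b, 3:c, 4:a, 5:a, 6:c
edges: (3,4,g); (6,0,g)
branch 2 (rule r2):
nodes: 0:b, 1:b, 2:b
edges: (1,2,g); (2,0,g)


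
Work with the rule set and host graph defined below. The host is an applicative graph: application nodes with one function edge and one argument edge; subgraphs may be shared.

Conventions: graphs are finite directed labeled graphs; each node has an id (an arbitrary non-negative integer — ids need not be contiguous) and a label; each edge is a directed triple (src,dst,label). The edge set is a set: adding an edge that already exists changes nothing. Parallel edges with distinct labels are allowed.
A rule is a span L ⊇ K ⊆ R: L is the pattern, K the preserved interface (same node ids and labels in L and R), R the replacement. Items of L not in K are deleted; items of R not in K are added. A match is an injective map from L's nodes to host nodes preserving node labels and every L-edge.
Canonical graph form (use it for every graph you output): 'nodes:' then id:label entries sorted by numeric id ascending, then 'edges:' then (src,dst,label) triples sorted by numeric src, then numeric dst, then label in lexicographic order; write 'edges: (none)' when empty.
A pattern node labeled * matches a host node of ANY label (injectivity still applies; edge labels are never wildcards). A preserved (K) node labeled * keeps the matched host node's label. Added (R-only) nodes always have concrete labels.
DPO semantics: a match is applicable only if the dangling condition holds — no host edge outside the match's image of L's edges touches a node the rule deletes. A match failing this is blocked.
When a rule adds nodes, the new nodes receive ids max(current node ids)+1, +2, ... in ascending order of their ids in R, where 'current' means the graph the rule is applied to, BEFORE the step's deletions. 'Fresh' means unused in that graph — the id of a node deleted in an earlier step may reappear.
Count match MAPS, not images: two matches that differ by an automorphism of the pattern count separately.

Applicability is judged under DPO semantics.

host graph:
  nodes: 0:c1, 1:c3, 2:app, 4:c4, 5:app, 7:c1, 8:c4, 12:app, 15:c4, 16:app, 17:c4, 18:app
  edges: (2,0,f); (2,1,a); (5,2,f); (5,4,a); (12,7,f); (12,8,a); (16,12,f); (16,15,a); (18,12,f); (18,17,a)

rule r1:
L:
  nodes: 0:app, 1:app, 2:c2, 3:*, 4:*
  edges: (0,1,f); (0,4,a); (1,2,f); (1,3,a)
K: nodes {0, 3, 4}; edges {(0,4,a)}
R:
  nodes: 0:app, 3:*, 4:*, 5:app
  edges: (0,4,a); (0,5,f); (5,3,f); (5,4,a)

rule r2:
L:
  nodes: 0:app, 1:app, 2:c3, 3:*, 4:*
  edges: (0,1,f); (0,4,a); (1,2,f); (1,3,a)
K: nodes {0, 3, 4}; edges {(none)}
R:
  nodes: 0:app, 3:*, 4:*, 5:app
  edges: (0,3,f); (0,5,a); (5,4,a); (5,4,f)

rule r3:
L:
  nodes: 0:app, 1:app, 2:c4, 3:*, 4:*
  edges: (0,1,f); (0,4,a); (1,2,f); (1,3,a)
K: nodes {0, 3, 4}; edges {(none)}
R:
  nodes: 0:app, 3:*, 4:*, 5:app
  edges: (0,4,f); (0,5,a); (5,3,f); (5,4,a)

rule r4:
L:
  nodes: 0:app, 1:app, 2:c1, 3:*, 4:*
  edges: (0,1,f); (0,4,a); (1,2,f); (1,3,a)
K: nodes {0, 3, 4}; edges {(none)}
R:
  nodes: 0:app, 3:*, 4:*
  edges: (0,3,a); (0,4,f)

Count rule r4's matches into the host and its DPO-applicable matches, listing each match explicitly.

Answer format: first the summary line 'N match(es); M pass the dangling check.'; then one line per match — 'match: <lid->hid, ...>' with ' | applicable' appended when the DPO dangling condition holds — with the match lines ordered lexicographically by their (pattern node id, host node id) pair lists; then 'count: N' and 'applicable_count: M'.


3 match(es); 1 pass the dangling check.
match: 0->5, 1->2, 2->0, 3->1, 4->4 | applicable
match: 0->16, 1->12, 2->7, 3->8, 4->15
match: 0->18, 1->12, 2->7, 3->8, 4->17
count: 3
applicable_count: 1


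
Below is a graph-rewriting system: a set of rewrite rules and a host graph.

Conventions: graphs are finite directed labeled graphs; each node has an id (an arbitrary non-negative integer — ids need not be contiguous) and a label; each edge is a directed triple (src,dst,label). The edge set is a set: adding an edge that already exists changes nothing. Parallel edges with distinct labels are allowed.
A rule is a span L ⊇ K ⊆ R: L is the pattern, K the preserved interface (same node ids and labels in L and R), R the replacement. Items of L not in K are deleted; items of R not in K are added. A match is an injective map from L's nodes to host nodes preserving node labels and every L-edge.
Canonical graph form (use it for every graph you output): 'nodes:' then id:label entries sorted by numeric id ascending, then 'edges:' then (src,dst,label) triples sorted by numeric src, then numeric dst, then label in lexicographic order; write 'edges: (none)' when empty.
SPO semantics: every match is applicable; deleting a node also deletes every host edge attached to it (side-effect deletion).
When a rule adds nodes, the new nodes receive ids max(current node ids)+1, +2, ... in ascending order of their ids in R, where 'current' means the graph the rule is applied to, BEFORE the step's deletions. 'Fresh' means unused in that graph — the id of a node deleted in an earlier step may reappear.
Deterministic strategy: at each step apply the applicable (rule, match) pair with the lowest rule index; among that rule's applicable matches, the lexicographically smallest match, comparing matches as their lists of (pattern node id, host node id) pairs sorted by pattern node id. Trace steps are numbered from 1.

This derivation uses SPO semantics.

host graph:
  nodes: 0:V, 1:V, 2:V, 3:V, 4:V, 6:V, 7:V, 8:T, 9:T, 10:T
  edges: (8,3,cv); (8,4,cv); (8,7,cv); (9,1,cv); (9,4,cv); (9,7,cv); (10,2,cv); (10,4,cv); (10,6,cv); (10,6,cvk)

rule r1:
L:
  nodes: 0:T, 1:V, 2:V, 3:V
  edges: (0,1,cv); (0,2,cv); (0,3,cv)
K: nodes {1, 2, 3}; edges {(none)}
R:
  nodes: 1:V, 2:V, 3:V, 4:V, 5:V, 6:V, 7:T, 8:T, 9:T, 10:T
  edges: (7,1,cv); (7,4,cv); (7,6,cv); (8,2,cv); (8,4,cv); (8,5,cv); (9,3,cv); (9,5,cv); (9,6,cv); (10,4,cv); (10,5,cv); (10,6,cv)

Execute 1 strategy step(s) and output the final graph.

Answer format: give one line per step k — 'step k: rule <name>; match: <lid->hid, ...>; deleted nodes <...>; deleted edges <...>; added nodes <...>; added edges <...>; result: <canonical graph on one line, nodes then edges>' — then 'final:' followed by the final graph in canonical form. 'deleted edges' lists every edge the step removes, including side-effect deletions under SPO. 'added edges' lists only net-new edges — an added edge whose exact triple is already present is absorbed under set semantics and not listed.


step 1: rule r1; match: 0->8, 1->3, 2->4, 3->7; deleted nodes 8; deleted edges (8,3,cv); (8,4,cv); (8,7,cv); added nodes 11, 12, 13, 14, 15, 16, 17; added edges (14,3,cv); (14,11,cv); (14,13,cv); (15,4,cv); (15,11,cv); (15,12,cv); (16,7,cv); (16,12,cv); (16,13,cv); (17,11,cv); (17,12,cv); (17,13,cv); result: nodes: 0:V, 1:V, 2:V, 3:V, 4:V, 6:V, 7:V, 9:T, 10:T, 11:V, 12:V, 13:V, 14:T, 15:T, 16:T, 17:T edges: (9,1,cv); (9,4,cv); (9,7,cv); (10,2,cv); (10,4,cv); (10,6,cv); (10,6,cvk); (14,3,cv); (14,11,cv); (14,13,cv); (15,4,cv); (15,11,cv); (15,12,cv); (16,7,cv); (16,12,cv); (16,13,cv); (17,11,cv); (17,12,cv); (17,13,cv)
final:
nodes: 0:V, 1:V, 2:V, 3:V, 4:V, 6:V, 7:V, 9:T, 10:T, 11:V, 12:V, 13:V, 14:T, 15:T, 16:T, 17:T
edges: (9,1,cv); (9,4,cv); (9,7,cv); (10,2,cv); (10,4,cv); (10,6,cv); (10,6,cvk); (14,3,cv); (14,11,cv); (14,13,cv); (15,4,cv); (15,11,cv); (15,12,cv); (16,7,cv); (16,12,cv); (16,13,cv); (17,11,cv); (17,12,cv); (17,13,cv)


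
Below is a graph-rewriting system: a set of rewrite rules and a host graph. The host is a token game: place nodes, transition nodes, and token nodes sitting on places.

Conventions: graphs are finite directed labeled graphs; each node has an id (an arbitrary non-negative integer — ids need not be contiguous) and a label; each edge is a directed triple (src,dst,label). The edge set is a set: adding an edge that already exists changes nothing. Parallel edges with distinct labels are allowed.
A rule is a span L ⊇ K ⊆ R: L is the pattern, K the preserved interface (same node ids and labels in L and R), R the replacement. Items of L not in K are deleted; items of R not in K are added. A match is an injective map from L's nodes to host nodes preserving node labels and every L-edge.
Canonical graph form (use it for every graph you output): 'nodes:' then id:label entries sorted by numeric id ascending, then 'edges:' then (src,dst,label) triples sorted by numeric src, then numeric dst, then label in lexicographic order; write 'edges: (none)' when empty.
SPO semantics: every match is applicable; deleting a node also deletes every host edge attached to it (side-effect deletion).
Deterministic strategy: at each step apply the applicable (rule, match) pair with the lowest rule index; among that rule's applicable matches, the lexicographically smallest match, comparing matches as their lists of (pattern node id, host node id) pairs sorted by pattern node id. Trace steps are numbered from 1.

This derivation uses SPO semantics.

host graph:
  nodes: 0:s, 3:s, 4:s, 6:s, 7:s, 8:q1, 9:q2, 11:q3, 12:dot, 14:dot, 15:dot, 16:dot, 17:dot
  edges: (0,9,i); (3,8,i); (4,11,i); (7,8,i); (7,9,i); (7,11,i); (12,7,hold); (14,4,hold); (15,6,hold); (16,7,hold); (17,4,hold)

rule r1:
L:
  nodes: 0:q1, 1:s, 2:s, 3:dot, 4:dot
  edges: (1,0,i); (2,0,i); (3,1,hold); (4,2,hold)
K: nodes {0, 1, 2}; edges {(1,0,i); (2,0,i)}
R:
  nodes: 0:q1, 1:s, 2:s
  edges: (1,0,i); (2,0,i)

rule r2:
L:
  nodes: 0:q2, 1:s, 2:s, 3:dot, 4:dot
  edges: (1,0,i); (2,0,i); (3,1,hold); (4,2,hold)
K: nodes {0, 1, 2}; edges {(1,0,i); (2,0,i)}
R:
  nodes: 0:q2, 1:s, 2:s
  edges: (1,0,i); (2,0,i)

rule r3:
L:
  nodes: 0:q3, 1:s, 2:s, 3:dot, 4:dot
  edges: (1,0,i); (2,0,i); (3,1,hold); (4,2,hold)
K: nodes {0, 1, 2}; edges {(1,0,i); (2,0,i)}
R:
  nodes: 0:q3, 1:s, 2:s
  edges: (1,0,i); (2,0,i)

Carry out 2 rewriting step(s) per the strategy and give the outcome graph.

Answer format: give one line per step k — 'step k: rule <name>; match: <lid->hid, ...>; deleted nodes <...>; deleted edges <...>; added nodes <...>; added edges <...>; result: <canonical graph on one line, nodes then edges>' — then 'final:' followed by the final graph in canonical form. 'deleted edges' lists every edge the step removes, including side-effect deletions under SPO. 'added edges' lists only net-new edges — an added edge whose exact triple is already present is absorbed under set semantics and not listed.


step 1: rule r3; match: 0->11, 1->4, 2->7, 3->14, 4->12; deleted nodes 12, 14; deleted edges (12,7,hold); (14,4,hold); added nodes (none); added edges (none); result: nodes: 0:s, 3:s, 4:s, 6:s, 7:s, 8:q1, 9:q2, 11:q3, 15:dot, 16:dot, 17:dot edges: (0,9,i); (3,8,i); (4,11,i); (7,8,i); (7,9,i); (7,11,i); (15,6,hold); (16,7,hold); (17,4,hold)
step 2: rule r3; match: 0->11, 1->4, 2->7, 3->17, 4->16; deleted nodes 16, 17; deleted edges (16,7,hold); (17,4,hold); added nodes (none); added edges (none); result: nodes: 0:s, 3:s, 4:s, 6:s, 7:s, 8:q1, 9:q2, 11:q3, 15:dot edges: (0,9,i); (3,8,i); (4,11,i); (7,8,i); (7,9,i); (7,11,i); (15,6,hold)
final:
nodes: 0:s, 3:s, 4:s, 6:s, 7:s, 8:q1, 9:q2, 11:q3, 15:dot
edges: (0,9,i); (3,8,i); (4,11,i); (7,8,i); (7,9,i); (7,11,i); (15,6,hold)


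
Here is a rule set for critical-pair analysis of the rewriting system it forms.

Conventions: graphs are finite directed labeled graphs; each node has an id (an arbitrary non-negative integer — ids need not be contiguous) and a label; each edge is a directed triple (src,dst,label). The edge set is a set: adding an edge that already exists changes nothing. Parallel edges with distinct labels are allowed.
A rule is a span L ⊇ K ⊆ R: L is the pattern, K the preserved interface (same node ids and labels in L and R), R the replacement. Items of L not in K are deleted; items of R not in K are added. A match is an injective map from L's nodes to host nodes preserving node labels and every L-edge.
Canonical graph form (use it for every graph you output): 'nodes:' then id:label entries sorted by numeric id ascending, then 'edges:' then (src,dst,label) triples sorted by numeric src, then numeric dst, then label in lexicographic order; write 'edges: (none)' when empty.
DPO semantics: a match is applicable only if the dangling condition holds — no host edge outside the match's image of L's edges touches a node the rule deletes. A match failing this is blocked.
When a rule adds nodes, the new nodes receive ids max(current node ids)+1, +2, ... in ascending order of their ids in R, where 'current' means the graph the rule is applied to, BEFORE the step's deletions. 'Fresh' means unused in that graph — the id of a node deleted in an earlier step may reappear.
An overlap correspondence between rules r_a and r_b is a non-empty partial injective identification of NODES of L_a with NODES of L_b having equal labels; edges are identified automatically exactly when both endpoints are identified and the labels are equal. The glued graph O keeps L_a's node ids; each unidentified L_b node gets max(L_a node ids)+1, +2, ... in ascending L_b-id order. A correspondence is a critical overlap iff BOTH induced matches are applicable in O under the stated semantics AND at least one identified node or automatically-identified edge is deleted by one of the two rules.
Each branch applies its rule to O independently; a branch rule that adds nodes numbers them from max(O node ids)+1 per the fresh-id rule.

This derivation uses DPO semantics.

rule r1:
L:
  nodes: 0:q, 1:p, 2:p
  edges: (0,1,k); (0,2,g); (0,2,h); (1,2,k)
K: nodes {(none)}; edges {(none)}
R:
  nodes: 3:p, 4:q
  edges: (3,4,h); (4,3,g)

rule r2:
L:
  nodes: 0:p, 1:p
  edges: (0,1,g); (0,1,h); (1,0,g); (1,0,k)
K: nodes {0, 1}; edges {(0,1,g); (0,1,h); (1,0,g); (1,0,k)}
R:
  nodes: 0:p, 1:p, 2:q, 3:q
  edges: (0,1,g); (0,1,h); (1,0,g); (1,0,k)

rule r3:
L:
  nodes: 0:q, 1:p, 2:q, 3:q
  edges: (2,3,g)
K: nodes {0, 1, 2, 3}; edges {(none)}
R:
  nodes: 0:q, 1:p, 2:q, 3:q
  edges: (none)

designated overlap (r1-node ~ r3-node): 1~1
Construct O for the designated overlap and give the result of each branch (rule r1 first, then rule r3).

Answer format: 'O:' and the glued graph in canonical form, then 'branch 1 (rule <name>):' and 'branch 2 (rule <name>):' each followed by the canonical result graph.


O:
nodes: 0:q, 1:p, 2:p, 3:q, 4:q, 5:q
edges: (0,1,k); (0,2,g); (0,2,h); (1,2,k); (4,5,g)
branch 1 (rule r1):
nodes: 3:q, 4:q, 5:q, 6:p, 7:q
edges: (4,5,g); (6,7,h); (7,6,g)
branch 2 (rule r3):
nodes: 0:q, 1:p, 2:p, 3:q, 4:q, 5:q
edges: (0,1,k); (0,2,g); (0,2,h); (1,2,k)


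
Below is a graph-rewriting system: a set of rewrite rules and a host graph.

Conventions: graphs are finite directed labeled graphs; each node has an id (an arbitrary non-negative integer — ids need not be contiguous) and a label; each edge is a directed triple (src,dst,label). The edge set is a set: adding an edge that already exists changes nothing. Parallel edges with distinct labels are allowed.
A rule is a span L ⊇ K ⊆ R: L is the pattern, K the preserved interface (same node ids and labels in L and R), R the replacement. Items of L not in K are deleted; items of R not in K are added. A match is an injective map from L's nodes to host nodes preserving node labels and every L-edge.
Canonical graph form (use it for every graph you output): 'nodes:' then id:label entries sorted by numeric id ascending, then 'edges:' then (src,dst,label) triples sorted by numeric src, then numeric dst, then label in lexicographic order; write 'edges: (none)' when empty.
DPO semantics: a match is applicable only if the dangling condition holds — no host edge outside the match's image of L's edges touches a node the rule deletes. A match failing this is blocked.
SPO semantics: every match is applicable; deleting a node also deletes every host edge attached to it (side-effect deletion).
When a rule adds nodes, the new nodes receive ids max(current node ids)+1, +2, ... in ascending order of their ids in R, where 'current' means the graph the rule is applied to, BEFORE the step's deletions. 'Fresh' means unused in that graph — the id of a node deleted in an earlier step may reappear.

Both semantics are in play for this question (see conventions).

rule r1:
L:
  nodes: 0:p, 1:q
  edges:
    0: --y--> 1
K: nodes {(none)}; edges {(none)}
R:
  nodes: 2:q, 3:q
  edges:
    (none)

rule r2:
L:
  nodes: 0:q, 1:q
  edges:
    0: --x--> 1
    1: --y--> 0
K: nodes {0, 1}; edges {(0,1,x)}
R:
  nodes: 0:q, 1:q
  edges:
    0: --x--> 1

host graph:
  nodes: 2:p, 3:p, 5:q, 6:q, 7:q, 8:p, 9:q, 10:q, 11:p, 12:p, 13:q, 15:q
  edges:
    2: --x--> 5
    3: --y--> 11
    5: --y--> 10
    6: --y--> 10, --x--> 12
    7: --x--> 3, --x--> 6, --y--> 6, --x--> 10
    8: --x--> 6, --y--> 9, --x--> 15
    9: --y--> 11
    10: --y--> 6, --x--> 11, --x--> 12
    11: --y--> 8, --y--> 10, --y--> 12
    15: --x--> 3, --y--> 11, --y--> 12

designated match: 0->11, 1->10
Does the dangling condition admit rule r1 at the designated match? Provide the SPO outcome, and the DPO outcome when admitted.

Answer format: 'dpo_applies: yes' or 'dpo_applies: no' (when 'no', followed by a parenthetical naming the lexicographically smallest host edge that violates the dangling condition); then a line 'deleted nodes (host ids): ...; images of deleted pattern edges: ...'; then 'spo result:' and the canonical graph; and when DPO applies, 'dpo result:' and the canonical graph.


dpo_applies: no
(the rule deletes node 11, which keeps host edge (3,11,y) outside the match image — the dangling condition fails, DPO blocks; SPO proceeds and side-deletes such edges)
deleted nodes (host ids): 10, 11; images of deleted pattern edges: (11,10,y)
spo result:
nodes: 2:p, 3:p, 5:q, 6:q, 7:q, 8:p, 9:q, 12:p, 13:q, 15:q, 16:q, 17:q
edges: (2,5,x); (6,12,x); (7,3,x); (7,6,x); (7,6,y); (8,6,x); (8,9,y); (8,15,x); (15,3,x); (15,12,y)


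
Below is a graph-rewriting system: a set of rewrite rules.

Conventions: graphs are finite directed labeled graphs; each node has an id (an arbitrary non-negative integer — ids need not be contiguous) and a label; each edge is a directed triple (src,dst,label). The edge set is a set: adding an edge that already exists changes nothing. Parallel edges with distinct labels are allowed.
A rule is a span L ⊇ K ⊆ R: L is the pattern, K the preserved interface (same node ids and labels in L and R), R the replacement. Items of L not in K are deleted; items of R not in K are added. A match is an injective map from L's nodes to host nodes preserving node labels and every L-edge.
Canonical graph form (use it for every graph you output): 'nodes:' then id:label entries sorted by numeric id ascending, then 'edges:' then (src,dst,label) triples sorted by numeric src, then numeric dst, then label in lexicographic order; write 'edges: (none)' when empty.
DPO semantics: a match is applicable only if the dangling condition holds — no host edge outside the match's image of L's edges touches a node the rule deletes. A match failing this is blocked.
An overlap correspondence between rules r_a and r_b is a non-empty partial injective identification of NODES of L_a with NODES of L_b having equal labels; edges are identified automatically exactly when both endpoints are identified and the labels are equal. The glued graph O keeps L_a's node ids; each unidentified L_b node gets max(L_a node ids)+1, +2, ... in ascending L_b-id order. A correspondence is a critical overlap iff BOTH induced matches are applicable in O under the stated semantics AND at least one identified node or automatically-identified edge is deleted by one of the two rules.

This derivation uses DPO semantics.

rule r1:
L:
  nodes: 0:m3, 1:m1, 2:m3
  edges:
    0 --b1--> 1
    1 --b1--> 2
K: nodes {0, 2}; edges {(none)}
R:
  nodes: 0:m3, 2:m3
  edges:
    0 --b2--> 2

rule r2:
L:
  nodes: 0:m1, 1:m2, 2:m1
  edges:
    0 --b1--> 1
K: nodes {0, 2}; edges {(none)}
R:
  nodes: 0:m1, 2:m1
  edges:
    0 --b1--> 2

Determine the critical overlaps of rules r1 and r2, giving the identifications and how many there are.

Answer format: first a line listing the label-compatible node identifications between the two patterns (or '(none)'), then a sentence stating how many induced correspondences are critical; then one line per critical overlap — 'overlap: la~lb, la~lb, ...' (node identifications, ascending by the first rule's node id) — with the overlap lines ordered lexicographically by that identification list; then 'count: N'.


label-compatible node identifications between L(r1) and L(r2): 1~0, 1~2
1 of the induced correspondences is a critical overlap of r1 and r2.
overlap: 1~2
count: 1


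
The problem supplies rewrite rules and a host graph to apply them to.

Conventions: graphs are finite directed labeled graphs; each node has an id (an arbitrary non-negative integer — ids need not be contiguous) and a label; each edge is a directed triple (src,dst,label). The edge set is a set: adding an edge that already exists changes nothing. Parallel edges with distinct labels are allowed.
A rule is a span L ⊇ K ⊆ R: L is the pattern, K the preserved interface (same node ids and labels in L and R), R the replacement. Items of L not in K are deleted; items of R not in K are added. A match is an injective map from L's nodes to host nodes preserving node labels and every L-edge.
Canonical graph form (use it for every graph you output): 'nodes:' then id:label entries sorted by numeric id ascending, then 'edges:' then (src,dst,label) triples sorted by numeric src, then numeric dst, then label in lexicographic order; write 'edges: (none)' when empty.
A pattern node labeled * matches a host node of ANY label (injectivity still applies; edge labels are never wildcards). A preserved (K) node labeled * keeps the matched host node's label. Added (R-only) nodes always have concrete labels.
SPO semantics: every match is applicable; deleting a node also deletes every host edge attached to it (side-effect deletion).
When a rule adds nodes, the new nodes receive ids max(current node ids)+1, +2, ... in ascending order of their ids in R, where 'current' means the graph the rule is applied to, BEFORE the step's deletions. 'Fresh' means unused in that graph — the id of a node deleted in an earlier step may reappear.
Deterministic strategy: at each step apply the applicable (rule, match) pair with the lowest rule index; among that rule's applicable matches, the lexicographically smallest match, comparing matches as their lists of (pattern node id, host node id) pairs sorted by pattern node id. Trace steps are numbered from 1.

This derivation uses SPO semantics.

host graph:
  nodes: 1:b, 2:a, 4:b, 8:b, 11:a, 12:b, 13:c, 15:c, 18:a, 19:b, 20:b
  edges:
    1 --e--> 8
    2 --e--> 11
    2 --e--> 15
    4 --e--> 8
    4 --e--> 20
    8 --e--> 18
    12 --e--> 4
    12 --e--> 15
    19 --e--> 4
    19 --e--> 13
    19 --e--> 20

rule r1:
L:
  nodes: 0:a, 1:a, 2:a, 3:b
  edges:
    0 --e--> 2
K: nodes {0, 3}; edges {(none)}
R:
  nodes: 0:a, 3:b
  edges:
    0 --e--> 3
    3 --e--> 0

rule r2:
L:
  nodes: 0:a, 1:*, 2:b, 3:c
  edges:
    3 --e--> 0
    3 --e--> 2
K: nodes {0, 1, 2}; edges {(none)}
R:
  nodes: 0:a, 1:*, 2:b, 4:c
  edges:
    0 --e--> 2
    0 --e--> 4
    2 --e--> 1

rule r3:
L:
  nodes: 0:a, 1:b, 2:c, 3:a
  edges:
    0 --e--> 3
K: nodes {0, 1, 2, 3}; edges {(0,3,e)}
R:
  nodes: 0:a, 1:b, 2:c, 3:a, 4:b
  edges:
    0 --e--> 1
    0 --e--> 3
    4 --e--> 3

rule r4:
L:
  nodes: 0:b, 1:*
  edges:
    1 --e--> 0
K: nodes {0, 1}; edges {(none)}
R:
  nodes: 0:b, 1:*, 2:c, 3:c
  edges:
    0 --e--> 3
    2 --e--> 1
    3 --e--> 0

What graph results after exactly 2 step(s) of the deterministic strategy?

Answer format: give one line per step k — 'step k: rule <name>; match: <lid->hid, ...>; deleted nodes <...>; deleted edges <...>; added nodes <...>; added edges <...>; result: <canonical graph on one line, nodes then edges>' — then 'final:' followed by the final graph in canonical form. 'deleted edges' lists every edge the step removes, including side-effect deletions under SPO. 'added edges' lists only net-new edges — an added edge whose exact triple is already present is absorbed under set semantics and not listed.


step 1: rule r1; match: 0->2, 1->18, 2->11, 3->1; deleted nodes 11, 18; deleted edges (2,11,e); (8,18,e); added nodes (none); added edges (1,2,e); (2,1,e); result: nodes: 1:b, 2:a, 4:b, 8:b, 12:b, 13:c, 15:c, 19:b, 20:b edges: (1,2,e); (1,8,e); (2,1,e); (2,15,e); (4,8,e); (4,20,e); (12,4,e); (12,15,e); (19,4,e); (19,13,e); (19,20,e)
step 2: rule r4; match: 0->1, 1->2; deleted nodes (none); deleted edges (2,1,e); added nodes 21, 22; added edges (1,22,e); (21,2,e); (22,1,e); result: nodes: 1:b, 2:a, 4:b, 8:b, 12:b, 13:c, 15:c, 19:b, 20:b, 21:c, 22:c edges: (1,2,e); (1,8,e); (1,22,e); (2,15,e); (4,8,e); (4,20,e); (12,4,e); (12,15,e); (19,4,e); (19,13,e); (19,20,e); (21,2,e); (22,1,e)
final:
nodes: 1:b, 2:a, 4:b, 8:b, 12:b, 13:c, 15:c, 19:b, 20:b, 21:c, 22:c
edges: (1,2,e); (1,8,e); (1,22,e); (2,15,e); (4,8,e); (4,20,e); (12,4,e); (12,15,e); (19,4,e); (19,13,e); (19,20,e); (21,2,e); (22,1,e)


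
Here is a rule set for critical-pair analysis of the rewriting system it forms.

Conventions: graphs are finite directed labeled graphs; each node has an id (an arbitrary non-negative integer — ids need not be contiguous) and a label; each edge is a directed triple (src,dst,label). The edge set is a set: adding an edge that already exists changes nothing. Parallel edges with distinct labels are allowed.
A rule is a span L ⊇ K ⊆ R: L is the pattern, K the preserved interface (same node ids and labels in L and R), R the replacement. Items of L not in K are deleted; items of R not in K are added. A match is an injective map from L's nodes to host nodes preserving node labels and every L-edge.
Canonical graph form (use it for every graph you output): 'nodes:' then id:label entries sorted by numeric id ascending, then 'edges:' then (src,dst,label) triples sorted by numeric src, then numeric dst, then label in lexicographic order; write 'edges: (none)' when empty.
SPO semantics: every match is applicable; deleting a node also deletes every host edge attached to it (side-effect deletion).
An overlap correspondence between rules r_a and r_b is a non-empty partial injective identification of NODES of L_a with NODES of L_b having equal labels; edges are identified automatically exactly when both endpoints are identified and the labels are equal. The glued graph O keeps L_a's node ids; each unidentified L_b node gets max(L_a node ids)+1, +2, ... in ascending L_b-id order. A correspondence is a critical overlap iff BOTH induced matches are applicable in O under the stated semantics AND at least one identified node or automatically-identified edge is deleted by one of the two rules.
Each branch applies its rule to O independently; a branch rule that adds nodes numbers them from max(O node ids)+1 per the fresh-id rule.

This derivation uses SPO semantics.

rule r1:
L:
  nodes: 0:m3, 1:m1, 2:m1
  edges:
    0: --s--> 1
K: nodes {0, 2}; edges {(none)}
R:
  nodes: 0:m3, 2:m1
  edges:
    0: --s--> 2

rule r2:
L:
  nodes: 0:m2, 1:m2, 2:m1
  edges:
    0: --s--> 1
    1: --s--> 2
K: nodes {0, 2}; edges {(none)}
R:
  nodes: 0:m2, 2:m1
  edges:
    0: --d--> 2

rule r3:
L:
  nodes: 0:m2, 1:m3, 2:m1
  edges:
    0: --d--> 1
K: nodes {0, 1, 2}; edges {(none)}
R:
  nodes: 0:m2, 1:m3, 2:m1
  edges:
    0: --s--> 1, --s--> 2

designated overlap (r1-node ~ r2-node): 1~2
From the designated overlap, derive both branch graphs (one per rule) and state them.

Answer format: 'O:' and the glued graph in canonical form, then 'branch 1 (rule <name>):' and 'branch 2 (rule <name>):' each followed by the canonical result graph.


O:
nodes: 0:m3, 1:m1, 2:m1, 3:m2, 4:m2
edges: (0,1,s); (3,4,s); (4,1,s)
branch 1 (rule r1):
nodes: 0:m3, 2:m1, 3:m2, 4:m2
edges: (0,2,s); (3,4,s)
branch 2 (rule r2):
nodes: 0:m3, 1:m1, 2:m1, 3:m2
edges: (0,1,s); (3,1,d)
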